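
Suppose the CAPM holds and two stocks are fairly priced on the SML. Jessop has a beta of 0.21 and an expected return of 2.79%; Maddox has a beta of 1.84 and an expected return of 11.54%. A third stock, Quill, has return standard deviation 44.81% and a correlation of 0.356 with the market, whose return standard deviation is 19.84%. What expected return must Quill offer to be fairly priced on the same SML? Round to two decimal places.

MRP = (11.54% − 2.79%) / (1.84 − 0.21) = 5.3681%
R_f = 2.79% − 0.21 × 5.3681% = 1.6627%
β_Quill = ρ·σ_i/σ_m = 0.356 × 44.81 / 19.84 = 0.8041
E(R_Quill) = R_f + β × MRP = 1.6627% + 0.8041 × 5.3681% = 5.98%

5.98%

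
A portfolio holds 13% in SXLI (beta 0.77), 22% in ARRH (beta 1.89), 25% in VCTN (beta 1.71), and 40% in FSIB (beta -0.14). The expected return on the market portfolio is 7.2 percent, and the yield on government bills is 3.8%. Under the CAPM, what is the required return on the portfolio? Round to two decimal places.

β_P = Σ w_i β_i = 0.13×0.77 + 0.22×1.89 + 0.25×1.71 + 0.40×-0.14 = 0.8874
MRP = 7.2% − 3.8% = 3.40%
E(R_P) = R_f + β_P × MRP = 3.8% + 0.8874 × 3.4% = 6.82%

6.82%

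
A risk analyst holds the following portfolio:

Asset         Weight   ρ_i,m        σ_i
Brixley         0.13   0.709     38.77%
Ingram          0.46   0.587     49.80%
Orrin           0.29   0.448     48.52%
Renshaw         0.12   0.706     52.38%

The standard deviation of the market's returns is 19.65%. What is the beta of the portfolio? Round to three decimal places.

1.413

β_Brixley = 0.709 × 38.77% / 19.65% = 1.3989
β_Ingram = 0.587 × 49.80% / 19.65% = 1.4877
β_Orrin = 0.448 × 48.52% / 19.65% = 1.1062
β_Renshaw = 0.706 × 52.38% / 19.65% = 1.8819
β_P = Σ w_i β_i = 0.13×1.3989 + 0.46×1.4877 + 0.29×1.1062 + 0.12×1.8819 = 1.4128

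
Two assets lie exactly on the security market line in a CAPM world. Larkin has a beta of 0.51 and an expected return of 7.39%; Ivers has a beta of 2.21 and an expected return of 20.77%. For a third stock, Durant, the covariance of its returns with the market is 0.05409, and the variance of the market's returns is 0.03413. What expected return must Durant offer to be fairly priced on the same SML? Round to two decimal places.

15.85%

MRP = (20.77% − 7.39%) / (2.21 − 0.51) = 7.8706%
R_f = 7.39% − 0.51 × 7.8706% = 3.3760%
β_Durant = Cov / Var(R_m) = 0.05409 / 0.03413 = 1.5848
E(R_Durant) = R_f + β × MRP = 3.3760% + 1.5848 × 7.8706% = 15.85%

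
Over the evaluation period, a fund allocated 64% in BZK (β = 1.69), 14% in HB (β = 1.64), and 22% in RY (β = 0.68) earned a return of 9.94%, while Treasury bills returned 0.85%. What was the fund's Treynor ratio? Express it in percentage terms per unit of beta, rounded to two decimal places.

β_P = 0.64×1.69 + 0.14×1.64 + 0.22×0.68 = 1.4608
Treynor = (R_P − R_f) / β_P = (9.94% − 0.85%) / 1.4608 = 9.09% / 1.4608 = 6.22%

6.22%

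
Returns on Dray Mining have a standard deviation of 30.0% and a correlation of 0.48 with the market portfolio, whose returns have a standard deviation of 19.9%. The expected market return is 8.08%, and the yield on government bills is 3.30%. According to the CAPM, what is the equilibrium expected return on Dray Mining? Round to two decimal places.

6.76%

β = ρ × σ_i / σ_m = 0.48 × 30.0% / 19.9% = 0.7236
MRP = 8.08% − 3.30% = 4.78%
E(R) = 3.30% + 0.7236 × 4.78% = 6.76%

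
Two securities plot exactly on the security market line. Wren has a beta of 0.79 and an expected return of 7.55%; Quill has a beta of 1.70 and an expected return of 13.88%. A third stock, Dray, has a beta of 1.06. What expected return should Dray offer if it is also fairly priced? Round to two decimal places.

9.43%

MRP (SML slope) = (13.88% − 7.55%) / (1.70 − 0.79) = 6.33% / 0.91 = 6.9560%
R_f (intercept) = 7.55% − 0.79 × 6.9560% = 2.0548%
E(R_Dray) = R_f + β × MRP = 2.0548% + 1.06 × 6.9560% = 9.43%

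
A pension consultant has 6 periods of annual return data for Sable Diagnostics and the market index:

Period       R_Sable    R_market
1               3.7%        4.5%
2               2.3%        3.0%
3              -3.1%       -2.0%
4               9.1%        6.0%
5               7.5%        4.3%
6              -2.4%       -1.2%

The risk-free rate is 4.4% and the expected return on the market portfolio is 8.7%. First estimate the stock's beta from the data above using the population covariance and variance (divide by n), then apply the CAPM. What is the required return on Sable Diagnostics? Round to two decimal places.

Mean R_i = (3.7 + 2.3 − 3.1 + 9.1 + 7.5 − 2.4) / 6 = 2.8500%
Mean R_m = (4.5 + 3.0 − 2.0 + 6.0 + 4.3 − 1.2) / 6 = 2.4333%
Σ(R_i − R̄_i)(R_m − R̄_m) = 77.8700  ⇒  Cov = 77.8700 / 6 = 12.9783
Σ(R_m − R̄_m)² = 53.6533  ⇒  Var(R_m) = 53.6533 / 6 = 8.9422
β = Cov / Var(R_m) = 12.9783 / 8.9422 = 1.4514
MRP = 8.7% − 4.4% = 4.30%
E(R) = R_f + β × MRP = 4.4% + 1.4514 × 4.3% = 10.64%

10.64%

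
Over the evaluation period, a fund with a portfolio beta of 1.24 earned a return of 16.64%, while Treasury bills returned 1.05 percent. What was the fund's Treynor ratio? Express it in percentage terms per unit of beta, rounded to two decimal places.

Treynor = (R_P − R_f) / β_P = (16.64% − 1.05%) / 1.2400 = 15.59% / 1.2400 = 12.57%

12.57%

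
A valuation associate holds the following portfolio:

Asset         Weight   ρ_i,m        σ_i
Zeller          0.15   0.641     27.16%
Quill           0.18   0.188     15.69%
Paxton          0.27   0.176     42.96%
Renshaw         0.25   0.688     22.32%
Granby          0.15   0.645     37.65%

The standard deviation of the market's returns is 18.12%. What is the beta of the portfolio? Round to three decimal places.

0.699

β_Zeller = 0.641 × 27.16% / 18.12% = 0.9608
β_Quill = 0.188 × 15.69% / 18.12% = 0.1628
β_Paxton = 0.176 × 42.96% / 18.12% = 0.4173
β_Renshaw = 0.688 × 22.32% / 18.12% = 0.8475
β_Granby = 0.645 × 37.65% / 18.12% = 1.3402
β_P = Σ w_i β_i = 0.15×0.9608 + 0.18×0.1628 + 0.27×0.4173 + 0.25×0.8475 + 0.15×1.3402 = 0.6990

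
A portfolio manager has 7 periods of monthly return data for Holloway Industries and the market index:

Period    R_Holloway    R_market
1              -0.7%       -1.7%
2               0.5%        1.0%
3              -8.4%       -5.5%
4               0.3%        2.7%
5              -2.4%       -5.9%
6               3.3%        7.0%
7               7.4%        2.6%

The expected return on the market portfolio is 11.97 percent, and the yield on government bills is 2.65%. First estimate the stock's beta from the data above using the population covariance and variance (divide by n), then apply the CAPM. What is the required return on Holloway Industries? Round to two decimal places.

Mean R_i = (-0.7 + 0.5 − 8.4 + 0.3 − 2.4 + 3.3 + 7.4) / 7 = 0.0000%
Mean R_m = (-1.7 + 1.0 − 5.5 + 2.7 − 5.9 + 7.0 + 2.6) / 7 = 0.0286%
Σ(R_i − R̄_i)(R_m − R̄_m) = 105.2000  ⇒  Cov = 105.2000 / 7 = 15.0286
Σ(R_m − R̄_m)² = 131.9943  ⇒  Var(R_m) = 131.9943 / 7 = 18.8563
β = Cov / Var(R_m) = 15.0286 / 18.8563 = 0.7970
MRP = 11.97% − 2.65% = 9.32%
E(R) = R_f + β × MRP = 2.65% + 0.7970 × 9.32% = 10.08%

10.08%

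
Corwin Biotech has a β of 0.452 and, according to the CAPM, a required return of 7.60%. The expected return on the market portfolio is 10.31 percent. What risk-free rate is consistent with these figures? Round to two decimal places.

5.36%

E(R) = R_f + β(E(R_m) − R_f) = R_f(1 − β) + β·E(R_m)
7.60% = R_f × (1 − 0.452) + 0.452 × 10.31%
7.60% = R_f × 0.548 + 4.66012%
R_f = (7.60% − 4.66012%) / 0.548 = 5.36%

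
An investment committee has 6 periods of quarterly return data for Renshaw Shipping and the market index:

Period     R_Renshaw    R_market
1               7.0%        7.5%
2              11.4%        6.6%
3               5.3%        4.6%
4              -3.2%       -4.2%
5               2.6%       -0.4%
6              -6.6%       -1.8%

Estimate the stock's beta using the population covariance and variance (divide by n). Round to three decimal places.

1.221

Mean R_i = (7.0 + 11.4 + 5.3 − 3.2 + 2.6 − 6.6) / 6 = 2.7500%
Mean R_m = (7.5 + 6.6 + 4.6 − 4.2 − 0.4 − 1.8) / 6 = 2.0500%
Σ(R_i − R̄_i)(R_m − R̄_m) = 142.5750  ⇒  Cov = 142.5750 / 6 = 23.7625
Σ(R_m − R̄_m)² = 116.7950  ⇒  Var(R_m) = 116.7950 / 6 = 19.4658
β = Cov / Var(R_m) = 23.7625 / 19.4658 = 1.2207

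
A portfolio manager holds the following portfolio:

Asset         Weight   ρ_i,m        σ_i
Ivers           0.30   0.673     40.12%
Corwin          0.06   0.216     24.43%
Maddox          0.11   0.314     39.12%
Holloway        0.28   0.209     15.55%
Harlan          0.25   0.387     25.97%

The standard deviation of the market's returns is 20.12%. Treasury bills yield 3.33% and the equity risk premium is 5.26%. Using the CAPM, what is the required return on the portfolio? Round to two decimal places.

β_Ivers = 0.673 × 40.12% / 20.12% = 1.3420
β_Corwin = 0.216 × 24.43% / 20.12% = 0.2623
β_Maddox = 0.314 × 39.12% / 20.12% = 0.6105
β_Holloway = 0.209 × 15.55% / 20.12% = 0.1615
β_Harlan = 0.387 × 25.97% / 20.12% = 0.4995
β_P = Σ w_i β_i = 0.30×1.3420 + 0.06×0.2623 + 0.11×0.6105 + 0.28×0.1615 + 0.25×0.4995 = 0.6556
E(R_P) = R_f + β_P × MRP = 3.33% + 0.6556 × 5.26% = 6.78%

6.78%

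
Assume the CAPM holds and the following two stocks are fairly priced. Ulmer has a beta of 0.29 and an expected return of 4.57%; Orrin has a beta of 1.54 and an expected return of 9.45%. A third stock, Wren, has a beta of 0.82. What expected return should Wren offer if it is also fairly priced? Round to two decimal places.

6.64%

MRP (SML slope) = (9.45% − 4.57%) / (1.54 − 0.29) = 4.88% / 1.25 = 3.9040%
R_f (intercept) = 4.57% − 0.29 × 3.9040% = 3.4378%
E(R_Wren) = R_f + β × MRP = 3.4378% + 0.82 × 3.9040% = 6.64%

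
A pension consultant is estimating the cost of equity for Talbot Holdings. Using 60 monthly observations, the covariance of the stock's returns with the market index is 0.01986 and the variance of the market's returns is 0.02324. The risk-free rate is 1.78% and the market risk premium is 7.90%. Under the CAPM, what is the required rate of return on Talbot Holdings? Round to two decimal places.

β = Cov(R_i, R_m) / Var(R_m) = 0.01986 / 0.02324 = 0.8546
E(R) = R_f + β × MRP = 1.78% + 0.8546 × 7.90% = 8.53%

8.53%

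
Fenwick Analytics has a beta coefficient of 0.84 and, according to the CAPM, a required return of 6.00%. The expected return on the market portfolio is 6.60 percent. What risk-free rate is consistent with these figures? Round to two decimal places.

2.85%

E(R) = R_f + β(E(R_m) − R_f) = R_f(1 − β) + β·E(R_m)
6.00% = R_f × (1 − 0.84) + 0.84 × 6.60%
6.00% = R_f × 0.16 + 5.5440%
R_f = (6.00% − 5.5440%) / 0.16 = 2.85%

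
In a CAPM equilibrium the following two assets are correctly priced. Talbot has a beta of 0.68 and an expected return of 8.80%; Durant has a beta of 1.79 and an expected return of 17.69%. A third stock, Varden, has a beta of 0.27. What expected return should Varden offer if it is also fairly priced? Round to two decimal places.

MRP (SML slope) = (17.69% − 8.80%) / (1.79 − 0.68) = 8.89% / 1.11 = 8.0090%
R_f (intercept) = 8.80% − 0.68 × 8.0090% = 3.3539%
E(R_Varden) = R_f + β × MRP = 3.3539% + 0.27 × 8.0090% = 5.52%

5.52%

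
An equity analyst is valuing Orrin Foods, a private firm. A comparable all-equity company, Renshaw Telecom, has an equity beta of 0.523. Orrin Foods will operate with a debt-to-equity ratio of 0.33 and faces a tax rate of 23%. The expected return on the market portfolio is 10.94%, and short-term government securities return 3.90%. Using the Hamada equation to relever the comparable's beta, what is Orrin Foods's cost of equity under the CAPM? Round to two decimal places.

8.52%

β_L = β_U × [1 + (1 − t)(D/E)] = 0.523 × [1 + (1 − 0.23) × 0.33]
    = 0.523 × [1 + 0.77 × 0.33] = 0.523 × 1.2541 = 0.6559
MRP = 10.94% − 3.90% = 7.04%
E(R) = R_f + β_L × MRP = 3.90% + 0.6559 × 7.04% = 8.52%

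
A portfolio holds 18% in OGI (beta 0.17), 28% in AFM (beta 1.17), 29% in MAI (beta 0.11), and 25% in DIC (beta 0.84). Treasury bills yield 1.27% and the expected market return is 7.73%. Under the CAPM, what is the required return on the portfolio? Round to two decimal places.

5.15%

β_P = Σ w_i β_i = 0.18×0.17 + 0.28×1.17 + 0.29×0.11 + 0.25×0.84 = 0.6001
MRP = 7.73% − 1.27% = 6.46%
E(R_P) = R_f + β_P × MRP = 1.27% + 0.6001 × 6.46% = 5.15%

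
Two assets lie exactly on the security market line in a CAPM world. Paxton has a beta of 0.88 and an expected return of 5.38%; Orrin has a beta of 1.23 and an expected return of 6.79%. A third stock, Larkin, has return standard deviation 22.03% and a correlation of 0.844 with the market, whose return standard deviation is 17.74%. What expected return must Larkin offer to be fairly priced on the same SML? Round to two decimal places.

MRP = (6.79% − 5.38%) / (1.23 − 0.88) = 4.0286%
R_f = 5.38% − 0.88 × 4.0286% = 1.8348%
β_Larkin = ρ·σ_i/σ_m = 0.844 × 22.03 / 17.74 = 1.0481
E(R_Larkin) = R_f + β × MRP = 1.8348% + 1.0481 × 4.0286% = 6.06%

6.06%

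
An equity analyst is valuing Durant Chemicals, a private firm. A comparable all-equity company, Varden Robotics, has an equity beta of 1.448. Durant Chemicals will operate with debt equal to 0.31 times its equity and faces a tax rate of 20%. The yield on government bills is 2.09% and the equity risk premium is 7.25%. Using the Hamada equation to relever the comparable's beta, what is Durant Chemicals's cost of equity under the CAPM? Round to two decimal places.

β_L = β_U × [1 + (1 − t)(D/E)] = 1.448 × [1 + (1 − 0.20) × 0.31]
    = 1.448 × [1 + 0.80 × 0.31] = 1.448 × 1.2480 = 1.8071
E(R) = R_f + β_L × MRP = 2.09% + 1.8071 × 7.25% = 15.19%

15.19%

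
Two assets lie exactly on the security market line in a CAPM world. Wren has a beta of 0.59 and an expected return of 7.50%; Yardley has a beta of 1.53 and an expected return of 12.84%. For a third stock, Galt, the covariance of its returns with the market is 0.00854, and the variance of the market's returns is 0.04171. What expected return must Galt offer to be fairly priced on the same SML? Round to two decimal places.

5.31%

MRP = (12.84% − 7.50%) / (1.53 − 0.59) = 5.6809%
R_f = 7.50% − 0.59 × 5.6809% = 4.1483%
β_Galt = Cov / Var(R_m) = 0.00854 / 0.04171 = 0.2047
E(R_Galt) = R_f + β × MRP = 4.1483% + 0.2047 × 5.6809% = 5.31%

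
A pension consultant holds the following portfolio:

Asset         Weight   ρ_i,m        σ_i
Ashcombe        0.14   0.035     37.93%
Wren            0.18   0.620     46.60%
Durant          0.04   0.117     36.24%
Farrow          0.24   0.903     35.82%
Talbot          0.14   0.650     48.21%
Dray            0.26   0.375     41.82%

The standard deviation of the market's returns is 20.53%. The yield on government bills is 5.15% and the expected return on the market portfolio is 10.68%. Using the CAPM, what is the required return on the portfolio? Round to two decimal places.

11.02%

β_Ashcombe = 0.035 × 37.93% / 20.53% = 0.0647
β_Wren = 0.620 × 46.60% / 20.53% = 1.4073
β_Durant = 0.117 × 36.24% / 20.53% = 0.2065
β_Farrow = 0.903 × 35.82% / 20.53% = 1.5755
β_Talbot = 0.650 × 48.21% / 20.53% = 1.5264
β_Dray = 0.375 × 41.82% / 20.53% = 0.7639
β_P = Σ w_i β_i = 0.14×0.0647 + 0.18×1.4073 + 0.04×0.2065 + 0.24×1.5755 + 0.14×1.5264 + 0.26×0.7639 = 1.0611
MRP = 10.68% − 5.15% = 5.53%
E(R_P) = R_f + β_P × MRP = 5.15% + 1.0611 × 5.53% = 11.02%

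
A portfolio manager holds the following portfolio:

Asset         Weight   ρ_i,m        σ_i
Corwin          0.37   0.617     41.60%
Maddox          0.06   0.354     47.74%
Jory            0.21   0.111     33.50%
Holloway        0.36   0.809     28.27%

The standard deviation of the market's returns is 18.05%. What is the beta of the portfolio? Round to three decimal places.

1.082

β_Corwin = 0.617 × 41.60% / 18.05% = 1.4220
β_Maddox = 0.354 × 47.74% / 18.05% = 0.9363
β_Jory = 0.111 × 33.50% / 18.05% = 0.2060
β_Holloway = 0.809 × 28.27% / 18.05% = 1.2671
β_P = Σ w_i β_i = 0.37×1.4220 + 0.06×0.9363 + 0.21×0.2060 + 0.36×1.2671 = 1.0817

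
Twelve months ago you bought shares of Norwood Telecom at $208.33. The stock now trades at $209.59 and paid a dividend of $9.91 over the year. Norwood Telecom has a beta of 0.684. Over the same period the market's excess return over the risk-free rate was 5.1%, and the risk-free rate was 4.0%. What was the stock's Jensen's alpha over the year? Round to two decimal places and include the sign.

-2.13%

Realised HPR = (P1 + D1 − P0) / P0 = (209.59 + 9.91 − 208.33) / 208.33 = 11.17 / 208.33 = 5.3617%
CAPM required = R_f + β·MRP = 4.0% + 0.684 × 5.1% = 7.4884%
α = realised − required = 5.3617% − 7.4884% = -2.13%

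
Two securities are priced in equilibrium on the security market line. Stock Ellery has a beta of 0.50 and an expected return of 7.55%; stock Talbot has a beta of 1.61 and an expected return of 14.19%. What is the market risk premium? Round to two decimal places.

5.98%

Both satisfy E(R) = R_f + β·MRP, so the slope of the SML is
MRP = (14.19% − 7.55%) / (1.61 − 0.50) = 6.64% / 1.11 = 5.9820%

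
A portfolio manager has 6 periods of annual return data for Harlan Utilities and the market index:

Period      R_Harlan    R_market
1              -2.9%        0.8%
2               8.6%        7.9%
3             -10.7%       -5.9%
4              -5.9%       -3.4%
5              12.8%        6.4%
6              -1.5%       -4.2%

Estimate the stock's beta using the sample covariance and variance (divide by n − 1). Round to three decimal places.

Mean R_i = (-2.9 + 8.6 − 10.7 − 5.9 + 12.8 − 1.5) / 6 = 0.0667%
Mean R_m = (0.8 + 7.9 − 5.9 − 3.4 + 6.4 − 4.2) / 6 = 0.2667%
Σ(R_i − R̄_i)(R_m − R̄_m) = 236.9233  ⇒  Cov = 236.9233 / 5 = 47.3847
Σ(R_m − R̄_m)² = 167.5933  ⇒  Var(R_m) = 167.5933 / 5 = 33.5187
β = Cov / Var(R_m) = 47.3847 / 33.5187 = 1.4137

1.414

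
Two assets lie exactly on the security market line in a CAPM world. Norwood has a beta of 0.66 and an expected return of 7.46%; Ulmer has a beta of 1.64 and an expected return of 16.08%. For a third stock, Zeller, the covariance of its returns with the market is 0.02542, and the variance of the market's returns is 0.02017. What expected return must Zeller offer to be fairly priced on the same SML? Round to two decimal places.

MRP = (16.08% − 7.46%) / (1.64 − 0.66) = 8.7959%
R_f = 7.46% − 0.66 × 8.7959% = 1.6547%
β_Zeller = Cov / Var(R_m) = 0.02542 / 0.02017 = 1.2603
E(R_Zeller) = R_f + β × MRP = 1.6547% + 1.2603 × 8.7959% = 12.74%

12.74%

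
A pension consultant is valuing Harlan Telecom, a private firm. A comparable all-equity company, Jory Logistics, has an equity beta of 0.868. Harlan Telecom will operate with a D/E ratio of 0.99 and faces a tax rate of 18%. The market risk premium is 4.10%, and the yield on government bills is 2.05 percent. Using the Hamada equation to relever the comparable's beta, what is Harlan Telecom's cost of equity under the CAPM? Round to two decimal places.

8.50%

β_L = β_U × [1 + (1 − t)(D/E)] = 0.868 × [1 + (1 − 0.18) × 0.99]
    = 0.868 × [1 + 0.82 × 0.99] = 0.868 × 1.8118 = 1.5726
E(R) = R_f + β_L × MRP = 2.05% + 1.5726 × 4.10% = 8.50%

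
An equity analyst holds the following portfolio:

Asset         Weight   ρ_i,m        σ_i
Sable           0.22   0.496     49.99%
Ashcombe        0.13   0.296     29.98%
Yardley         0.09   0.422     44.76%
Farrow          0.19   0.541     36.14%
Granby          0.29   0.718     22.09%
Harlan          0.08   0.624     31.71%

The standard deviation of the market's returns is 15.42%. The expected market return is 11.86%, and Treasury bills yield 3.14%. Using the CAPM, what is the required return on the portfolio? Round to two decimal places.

β_Sable = 0.496 × 49.99% / 15.42% = 1.6080
β_Ashcombe = 0.296 × 29.98% / 15.42% = 0.5755
β_Yardley = 0.422 × 44.76% / 15.42% = 1.2249
β_Farrow = 0.541 × 36.14% / 15.42% = 1.2679
β_Granby = 0.718 × 22.09% / 15.42% = 1.0286
β_Harlan = 0.624 × 31.71% / 15.42% = 1.2832
β_P = Σ w_i β_i = 0.22×1.6080 + 0.13×0.5755 + 0.09×1.2249 + 0.19×1.2679 + 0.29×1.0286 + 0.08×1.2832 = 1.1807
MRP = 11.86% − 3.14% = 8.72%
E(R_P) = R_f + β_P × MRP = 3.14% + 1.1807 × 8.72% = 13.44%

13.44%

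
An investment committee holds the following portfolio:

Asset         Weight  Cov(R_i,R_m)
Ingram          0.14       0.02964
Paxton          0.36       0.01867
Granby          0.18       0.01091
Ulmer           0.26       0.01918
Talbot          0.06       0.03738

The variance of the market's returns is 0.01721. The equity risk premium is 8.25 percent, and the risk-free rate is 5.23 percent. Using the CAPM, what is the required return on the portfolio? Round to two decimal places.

14.85%

β_Ingram = 0.02964 / 0.01721 = 1.7223
β_Paxton = 0.01867 / 0.01721 = 1.0848
β_Granby = 0.01091 / 0.01721 = 0.6339
β_Ulmer = 0.01918 / 0.01721 = 1.1145
β_Talbot = 0.03738 / 0.01721 = 2.1720
β_P = Σ w_i β_i = 0.14×1.7223 + 0.36×1.0848 + 0.18×0.6339 + 0.26×1.1145 + 0.06×2.1720 = 1.1658
E(R_P) = R_f + β_P × MRP = 5.23% + 1.1658 × 8.25% = 14.85%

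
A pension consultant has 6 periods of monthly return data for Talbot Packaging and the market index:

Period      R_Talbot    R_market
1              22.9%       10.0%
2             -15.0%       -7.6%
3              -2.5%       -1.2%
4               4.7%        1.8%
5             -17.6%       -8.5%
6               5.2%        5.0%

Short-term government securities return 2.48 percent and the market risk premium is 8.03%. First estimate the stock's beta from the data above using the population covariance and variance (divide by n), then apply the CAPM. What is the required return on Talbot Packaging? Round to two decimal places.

Mean R_i = (22.9 − 15.0 − 2.5 + 4.7 − 17.6 + 5.2) / 6 = -0.3833%
Mean R_m = (10.0 − 7.6 − 1.2 + 1.8 − 8.5 + 5.0) / 6 = -0.0833%
Σ(R_i − R̄_i)(R_m − R̄_m) = 529.8683  ⇒  Cov = 529.8683 / 6 = 88.3114
Σ(R_m − R̄_m)² = 259.6483  ⇒  Var(R_m) = 259.6483 / 6 = 43.2747
β = Cov / Var(R_m) = 88.3114 / 43.2747 = 2.0407
E(R) = R_f + β × MRP = 2.48% + 2.0407 × 8.03% = 18.87%

18.87%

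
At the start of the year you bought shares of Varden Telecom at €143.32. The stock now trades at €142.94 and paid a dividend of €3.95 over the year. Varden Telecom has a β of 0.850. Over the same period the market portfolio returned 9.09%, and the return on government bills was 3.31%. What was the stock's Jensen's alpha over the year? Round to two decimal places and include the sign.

Realised HPR = (P1 + D1 − P0) / P0 = (142.94 + 3.95 − 143.32) / 143.32 = 3.57 / 143.32 = 2.4909%
MRP = 9.09% − 3.31% = 5.78%
CAPM required = R_f + β·MRP = 3.31% + 0.850 × 5.78% = 8.22300%
α = realised − required = 2.4909% − 8.22300% = -5.73%

-5.73%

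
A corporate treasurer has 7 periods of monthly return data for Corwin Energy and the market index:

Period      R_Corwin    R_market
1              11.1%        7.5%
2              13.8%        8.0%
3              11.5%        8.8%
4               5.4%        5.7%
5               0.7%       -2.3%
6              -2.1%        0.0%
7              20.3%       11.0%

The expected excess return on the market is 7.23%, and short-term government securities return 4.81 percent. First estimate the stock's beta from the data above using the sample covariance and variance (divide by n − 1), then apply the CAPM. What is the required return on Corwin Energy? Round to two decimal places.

Mean R_i = (11.1 + 13.8 + 11.5 + 5.4 + 0.7 − 2.1 + 20.3) / 7 = 8.6714%
Mean R_m = (7.5 + 8.0 + 8.8 + 5.7 − 2.3 + 0.0 + 11.0) / 7 = 5.5286%
Σ(R_i − R̄_i)(R_m − R̄_m) = 211.7357  ⇒  Cov = 211.7357 / 6 = 35.2893
Σ(R_m − R̄_m)² = 142.5143  ⇒  Var(R_m) = 142.5143 / 6 = 23.7524
β = Cov / Var(R_m) = 35.2893 / 23.7524 = 1.4857
E(R) = R_f + β × MRP = 4.81% + 1.4857 × 7.23% = 15.55%

15.55%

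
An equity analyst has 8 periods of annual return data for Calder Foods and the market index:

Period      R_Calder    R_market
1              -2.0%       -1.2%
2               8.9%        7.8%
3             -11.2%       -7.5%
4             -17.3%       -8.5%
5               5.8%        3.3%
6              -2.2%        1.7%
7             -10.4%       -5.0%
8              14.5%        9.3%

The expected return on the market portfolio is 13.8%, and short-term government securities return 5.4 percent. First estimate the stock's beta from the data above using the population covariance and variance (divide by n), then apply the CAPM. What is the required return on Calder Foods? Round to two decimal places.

18.82%

Mean R_i = (-2.0 + 8.9 − 11.2 − 17.3 + 5.8 − 2.2 − 10.4 + 14.5) / 8 = -1.7375%
Mean R_m = (-1.2 + 7.8 − 7.5 − 8.5 + 3.3 + 1.7 − 5.0 + 9.3) / 8 = -0.0125%
Σ(R_i − R̄_i)(R_m − R̄_m) = 504.9463  ⇒  Cov = 504.9463 / 8 = 63.1183
Σ(R_m − R̄_m)² = 316.0488  ⇒  Var(R_m) = 316.0488 / 8 = 39.5061
β = Cov / Var(R_m) = 63.1183 / 39.5061 = 1.5977
MRP = 13.8% − 5.4% = 8.40%
E(R) = R_f + β × MRP = 5.4% + 1.5977 × 8.4% = 18.82%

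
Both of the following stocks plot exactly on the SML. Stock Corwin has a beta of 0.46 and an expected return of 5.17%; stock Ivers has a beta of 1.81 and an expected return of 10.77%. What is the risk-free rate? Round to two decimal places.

3.26%

Both satisfy E(R) = R_f + β·MRP, so the slope of the SML is
MRP = (10.77% − 5.17%) / (1.81 − 0.46) = 5.60% / 1.35 = 4.1481%
R_f = E(R_Corwin) − β_Corwin·MRP = 5.17% − 0.46 × 4.1481% = 3.2619%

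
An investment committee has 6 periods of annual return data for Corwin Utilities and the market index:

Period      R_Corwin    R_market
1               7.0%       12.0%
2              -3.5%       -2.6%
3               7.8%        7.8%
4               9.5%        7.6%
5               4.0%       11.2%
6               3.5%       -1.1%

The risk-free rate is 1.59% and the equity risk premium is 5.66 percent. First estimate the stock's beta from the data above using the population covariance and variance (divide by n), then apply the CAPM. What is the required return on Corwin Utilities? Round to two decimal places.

Mean R_i = (7.0 − 3.5 + 7.8 + 9.5 + 4.0 + 3.5) / 6 = 4.7167%
Mean R_m = (12.0 − 2.6 + 7.8 + 7.6 + 11.2 − 1.1) / 6 = 5.8167%
Σ(R_i − R̄_i)(R_m − R̄_m) = 102.4783  ⇒  Cov = 102.4783 / 6 = 17.0797
Σ(R_m − R̄_m)² = 193.0083  ⇒  Var(R_m) = 193.0083 / 6 = 32.1681
β = Cov / Var(R_m) = 17.0797 / 32.1681 = 0.5310
E(R) = R_f + β × MRP = 1.59% + 0.5310 × 5.66% = 4.60%

4.60%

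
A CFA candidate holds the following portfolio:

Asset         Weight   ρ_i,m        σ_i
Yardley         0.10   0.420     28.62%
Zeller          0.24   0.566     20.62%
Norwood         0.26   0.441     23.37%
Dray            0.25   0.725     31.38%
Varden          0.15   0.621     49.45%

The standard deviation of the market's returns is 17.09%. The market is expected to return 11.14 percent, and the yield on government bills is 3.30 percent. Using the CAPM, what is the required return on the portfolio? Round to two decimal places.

11.09%

β_Yardley = 0.420 × 28.62% / 17.09% = 0.7034
β_Zeller = 0.566 × 20.62% / 17.09% = 0.6829
β_Norwood = 0.441 × 23.37% / 17.09% = 0.6031
β_Dray = 0.725 × 31.38% / 17.09% = 1.3312
β_Varden = 0.621 × 49.45% / 17.09% = 1.7969
β_P = Σ w_i β_i = 0.10×0.7034 + 0.24×0.6829 + 0.26×0.6031 + 0.25×1.3312 + 0.15×1.7969 = 0.9934
MRP = 11.14% − 3.30% = 7.84%
E(R_P) = R_f + β_P × MRP = 3.30% + 0.9934 × 7.84% = 11.09%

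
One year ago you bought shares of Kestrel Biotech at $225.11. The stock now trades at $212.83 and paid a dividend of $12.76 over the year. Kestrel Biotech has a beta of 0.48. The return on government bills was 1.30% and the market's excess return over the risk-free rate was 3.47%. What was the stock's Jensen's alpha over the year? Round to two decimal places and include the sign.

Realised HPR = (P1 + D1 − P0) / P0 = (212.83 + 12.76 − 225.11) / 225.11 = 0.48 / 225.11 = 0.2132%
CAPM required = R_f + β·MRP = 1.30% + 0.48 × 3.47% = 2.9656%
α = realised − required = 0.2132% − 2.9656% = -2.75%

-2.75%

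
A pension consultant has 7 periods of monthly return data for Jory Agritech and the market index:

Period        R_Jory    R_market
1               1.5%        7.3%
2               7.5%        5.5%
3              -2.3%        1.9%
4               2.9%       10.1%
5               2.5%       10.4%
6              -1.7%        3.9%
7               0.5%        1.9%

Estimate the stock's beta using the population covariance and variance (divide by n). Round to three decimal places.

0.442

Mean R_i = (1.5 + 7.5 − 2.3 + 2.9 + 2.5 − 1.7 + 0.5) / 7 = 1.5571%
Mean R_m = (7.3 + 5.5 + 1.9 + 10.1 + 10.4 + 3.9 + 1.9) / 7 = 5.8571%
Σ(R_i − R̄_i)(R_m − R̄_m) = 33.5971  ⇒  Cov = 33.5971 / 7 = 4.7996
Σ(R_m − R̄_m)² = 75.9971  ⇒  Var(R_m) = 75.9971 / 7 = 10.8567
β = Cov / Var(R_m) = 4.7996 / 10.8567 = 0.4421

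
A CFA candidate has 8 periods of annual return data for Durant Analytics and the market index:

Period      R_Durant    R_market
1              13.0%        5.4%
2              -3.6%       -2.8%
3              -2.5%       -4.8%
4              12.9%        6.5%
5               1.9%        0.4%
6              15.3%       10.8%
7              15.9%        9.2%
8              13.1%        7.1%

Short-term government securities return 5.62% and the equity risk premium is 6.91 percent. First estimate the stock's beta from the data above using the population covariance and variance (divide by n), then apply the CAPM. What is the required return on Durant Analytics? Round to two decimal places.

Mean R_i = (13.0 − 3.6 − 2.5 + 12.9 + 1.9 + 15.3 + 15.9 + 13.1) / 8 = 8.2500%
Mean R_m = (5.4 − 2.8 − 4.8 + 6.5 + 0.4 + 10.8 + 9.2 + 7.1) / 8 = 3.9750%
Σ(R_i − R̄_i)(R_m − R̄_m) = 319.0700  ⇒  Cov = 319.0700 / 8 = 39.8838
Σ(R_m − R̄_m)² = 227.7350  ⇒  Var(R_m) = 227.7350 / 8 = 28.4669
β = Cov / Var(R_m) = 39.8838 / 28.4669 = 1.4011
E(R) = R_f + β × MRP = 5.62% + 1.4011 × 6.91% = 15.30%

15.30%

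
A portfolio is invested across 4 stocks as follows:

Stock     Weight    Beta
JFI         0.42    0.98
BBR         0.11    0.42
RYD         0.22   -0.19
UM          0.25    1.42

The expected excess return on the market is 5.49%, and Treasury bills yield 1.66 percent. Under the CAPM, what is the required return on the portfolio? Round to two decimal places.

β_P = Σ w_i β_i = 0.42×0.98 + 0.11×0.42 + 0.22×-0.19 + 0.25×1.42 = 0.7710
E(R_P) = R_f + β_P × MRP = 1.66% + 0.7710 × 5.49% = 5.89%

5.89%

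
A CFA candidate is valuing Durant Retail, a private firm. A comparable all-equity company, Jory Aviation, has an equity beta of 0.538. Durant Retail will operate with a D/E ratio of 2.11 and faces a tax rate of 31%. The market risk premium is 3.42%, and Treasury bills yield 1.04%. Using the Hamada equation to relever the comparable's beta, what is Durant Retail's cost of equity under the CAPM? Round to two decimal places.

5.56%

β_L = β_U × [1 + (1 − t)(D/E)] = 0.538 × [1 + (1 − 0.31) × 2.11]
    = 0.538 × [1 + 0.69 × 2.11] = 0.538 × 2.4559 = 1.3213
E(R) = R_f + β_L × MRP = 1.04% + 1.3213 × 3.42% = 5.56%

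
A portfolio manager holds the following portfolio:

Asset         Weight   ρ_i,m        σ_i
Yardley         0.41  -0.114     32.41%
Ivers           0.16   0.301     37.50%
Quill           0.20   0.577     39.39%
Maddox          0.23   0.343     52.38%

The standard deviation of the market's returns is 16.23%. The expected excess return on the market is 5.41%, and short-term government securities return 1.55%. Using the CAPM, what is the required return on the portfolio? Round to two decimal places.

β_Yardley = -0.114 × 32.41% / 16.23% = -0.2276
β_Ivers = 0.301 × 37.50% / 16.23% = 0.6955
β_Quill = 0.577 × 39.39% / 16.23% = 1.4004
β_Maddox = 0.343 × 52.38% / 16.23% = 1.1070
β_P = Σ w_i β_i = 0.41×-0.2276 + 0.16×0.6955 + 0.20×1.4004 + 0.23×1.1070 = 0.5527
E(R_P) = R_f + β_P × MRP = 1.55% + 0.5527 × 5.41% = 4.54%

4.54%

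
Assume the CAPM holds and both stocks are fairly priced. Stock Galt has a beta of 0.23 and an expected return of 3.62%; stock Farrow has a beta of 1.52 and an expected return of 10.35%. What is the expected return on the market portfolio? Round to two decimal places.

Both satisfy E(R) = R_f + β·MRP, so the slope of the SML is
MRP = (10.35% − 3.62%) / (1.52 − 0.23) = 6.73% / 1.29 = 5.2171%
R_f = E(R_Galt) − β_Galt·MRP = 3.62% − 0.23 × 5.2171% = 2.4201%
E(R_m) = R_f + MRP = 2.4201% + 5.2171% = 7.64%

7.64%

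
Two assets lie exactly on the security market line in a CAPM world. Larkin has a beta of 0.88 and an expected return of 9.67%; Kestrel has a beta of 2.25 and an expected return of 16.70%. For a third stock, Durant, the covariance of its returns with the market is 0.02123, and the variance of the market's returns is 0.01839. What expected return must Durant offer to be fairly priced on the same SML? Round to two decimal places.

MRP = (16.70% − 9.67%) / (2.25 − 0.88) = 5.1314%
R_f = 9.67% − 0.88 × 5.1314% = 5.1544%
β_Durant = Cov / Var(R_m) = 0.02123 / 0.01839 = 1.1544
E(R_Durant) = R_f + β × MRP = 5.1544% + 1.1544 × 5.1314% = 11.08%

11.08%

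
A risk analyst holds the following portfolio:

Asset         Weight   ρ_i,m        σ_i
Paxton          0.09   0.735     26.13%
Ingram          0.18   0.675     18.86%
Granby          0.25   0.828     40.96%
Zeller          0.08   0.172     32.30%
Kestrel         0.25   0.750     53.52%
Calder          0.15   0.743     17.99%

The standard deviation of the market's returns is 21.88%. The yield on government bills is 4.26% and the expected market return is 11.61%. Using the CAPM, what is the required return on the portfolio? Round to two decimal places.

β_Paxton = 0.735 × 26.13% / 21.88% = 0.8778
β_Ingram = 0.675 × 18.86% / 21.88% = 0.5818
β_Granby = 0.828 × 40.96% / 21.88% = 1.5500
β_Zeller = 0.172 × 32.30% / 21.88% = 0.2539
β_Kestrel = 0.750 × 53.52% / 21.88% = 1.8346
β_Calder = 0.743 × 17.99% / 21.88% = 0.6109
β_P = Σ w_i β_i = 0.09×0.8778 + 0.18×0.5818 + 0.25×1.5500 + 0.08×0.2539 + 0.25×1.8346 + 0.15×0.6109 = 1.1418
MRP = 11.61% − 4.26% = 7.35%
E(R_P) = R_f + β_P × MRP = 4.26% + 1.1418 × 7.35% = 12.65%

12.65%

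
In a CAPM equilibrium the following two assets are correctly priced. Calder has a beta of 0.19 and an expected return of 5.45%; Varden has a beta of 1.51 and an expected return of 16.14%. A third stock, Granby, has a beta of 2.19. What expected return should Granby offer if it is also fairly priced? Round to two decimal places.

21.65%

MRP (SML slope) = (16.14% − 5.45%) / (1.51 − 0.19) = 10.69% / 1.32 = 8.0985%
R_f (intercept) = 5.45% − 0.19 × 8.0985% = 3.9113%
E(R_Granby) = R_f + β × MRP = 3.9113% + 2.19 × 8.0985% = 21.65%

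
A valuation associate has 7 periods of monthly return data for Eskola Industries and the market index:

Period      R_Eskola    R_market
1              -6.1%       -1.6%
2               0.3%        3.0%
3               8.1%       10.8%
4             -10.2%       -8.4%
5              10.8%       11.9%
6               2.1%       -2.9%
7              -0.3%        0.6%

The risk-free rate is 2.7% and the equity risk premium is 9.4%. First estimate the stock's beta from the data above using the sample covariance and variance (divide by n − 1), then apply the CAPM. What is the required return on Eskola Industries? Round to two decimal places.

Mean R_i = (-6.1 + 0.3 + 8.1 − 10.2 + 10.8 + 2.1 − 0.3) / 7 = 0.6714%
Mean R_m = (-1.6 + 3.0 + 10.8 − 8.4 + 11.9 − 2.9 + 0.6) / 7 = 1.9143%
Σ(R_i − R̄_i)(R_m − R̄_m) = 297.0729  ⇒  Cov = 297.0729 / 6 = 49.5122
Σ(R_m − R̄_m)² = 323.4886  ⇒  Var(R_m) = 323.4886 / 6 = 53.9148
β = Cov / Var(R_m) = 49.5122 / 53.9148 = 0.9183
E(R) = R_f + β × MRP = 2.7% + 0.9183 × 9.4% = 11.33%

11.33%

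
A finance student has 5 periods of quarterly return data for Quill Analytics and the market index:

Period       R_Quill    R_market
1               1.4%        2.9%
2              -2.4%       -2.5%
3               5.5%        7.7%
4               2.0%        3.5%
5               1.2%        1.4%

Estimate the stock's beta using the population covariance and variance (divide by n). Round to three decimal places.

Mean R_i = (1.4 − 2.4 + 5.5 + 2.0 + 1.2) / 5 = 1.5400%
Mean R_m = (2.9 − 2.5 + 7.7 + 3.5 + 1.4) / 5 = 2.6000%
Σ(R_i − R̄_i)(R_m − R̄_m) = 41.0700  ⇒  Cov = 41.0700 / 5 = 8.2140
Σ(R_m − R̄_m)² = 54.3600  ⇒  Var(R_m) = 54.3600 / 5 = 10.8720
β = Cov / Var(R_m) = 8.2140 / 10.8720 = 0.7555

0.756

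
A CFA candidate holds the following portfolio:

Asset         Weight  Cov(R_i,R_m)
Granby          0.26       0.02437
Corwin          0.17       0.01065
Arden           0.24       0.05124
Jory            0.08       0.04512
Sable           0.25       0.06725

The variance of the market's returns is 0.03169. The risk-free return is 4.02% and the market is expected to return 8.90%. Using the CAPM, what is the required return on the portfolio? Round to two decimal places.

10.31%

β_Granby = 0.02437 / 0.03169 = 0.7690
β_Corwin = 0.01065 / 0.03169 = 0.3361
β_Arden = 0.05124 / 0.03169 = 1.6169
β_Jory = 0.04512 / 0.03169 = 1.4238
β_Sable = 0.06725 / 0.03169 = 2.1221
β_P = Σ w_i β_i = 0.26×0.7690 + 0.17×0.3361 + 0.24×1.6169 + 0.08×1.4238 + 0.25×2.1221 = 1.2896
MRP = 8.90% − 4.02% = 4.88%
E(R_P) = R_f + β_P × MRP = 4.02% + 1.2896 × 4.88% = 10.31%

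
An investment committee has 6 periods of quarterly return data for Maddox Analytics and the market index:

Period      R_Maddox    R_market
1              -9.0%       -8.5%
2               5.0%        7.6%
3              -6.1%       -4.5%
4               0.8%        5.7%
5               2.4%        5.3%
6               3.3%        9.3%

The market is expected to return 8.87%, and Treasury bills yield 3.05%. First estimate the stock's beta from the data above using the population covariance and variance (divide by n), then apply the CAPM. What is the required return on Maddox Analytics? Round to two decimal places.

7.50%

Mean R_i = (-9.0 + 5.0 − 6.1 + 0.8 + 2.4 + 3.3) / 6 = -0.6000%
Mean R_m = (-8.5 + 7.6 − 4.5 + 5.7 + 5.3 + 9.3) / 6 = 2.4833%
Σ(R_i − R̄_i)(R_m − R̄_m) = 198.8600  ⇒  Cov = 198.8600 / 6 = 33.1433
Σ(R_m − R̄_m)² = 260.3283  ⇒  Var(R_m) = 260.3283 / 6 = 43.3881
β = Cov / Var(R_m) = 33.1433 / 43.3881 = 0.7639
MRP = 8.87% − 3.05% = 5.82%
E(R) = R_f + β × MRP = 3.05% + 0.7639 × 5.82% = 7.50%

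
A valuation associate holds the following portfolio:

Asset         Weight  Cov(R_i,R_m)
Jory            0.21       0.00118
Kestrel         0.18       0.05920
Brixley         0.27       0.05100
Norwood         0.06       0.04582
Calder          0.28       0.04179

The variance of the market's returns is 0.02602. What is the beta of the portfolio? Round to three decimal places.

β_Jory = 0.00118 / 0.02602 = 0.0453
β_Kestrel = 0.05920 / 0.02602 = 2.2752
β_Brixley = 0.05100 / 0.02602 = 1.9600
β_Norwood = 0.04582 / 0.02602 = 1.7610
β_Calder = 0.04179 / 0.02602 = 1.6061
β_P = Σ w_i β_i = 0.21×0.0453 + 0.18×2.2752 + 0.27×1.9600 + 0.06×1.7610 + 0.28×1.6061 = 1.5036

1.504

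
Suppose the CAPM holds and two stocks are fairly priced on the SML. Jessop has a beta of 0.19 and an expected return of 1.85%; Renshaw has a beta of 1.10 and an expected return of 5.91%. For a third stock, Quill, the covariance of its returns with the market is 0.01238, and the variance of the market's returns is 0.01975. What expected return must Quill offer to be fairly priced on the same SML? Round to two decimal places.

MRP = (5.91% − 1.85%) / (1.10 − 0.19) = 4.4615%
R_f = 1.85% − 0.19 × 4.4615% = 1.0023%
β_Quill = Cov / Var(R_m) = 0.01238 / 0.01975 = 0.6268
E(R_Quill) = R_f + β × MRP = 1.0023% + 0.6268 × 4.4615% = 3.80%

3.80%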